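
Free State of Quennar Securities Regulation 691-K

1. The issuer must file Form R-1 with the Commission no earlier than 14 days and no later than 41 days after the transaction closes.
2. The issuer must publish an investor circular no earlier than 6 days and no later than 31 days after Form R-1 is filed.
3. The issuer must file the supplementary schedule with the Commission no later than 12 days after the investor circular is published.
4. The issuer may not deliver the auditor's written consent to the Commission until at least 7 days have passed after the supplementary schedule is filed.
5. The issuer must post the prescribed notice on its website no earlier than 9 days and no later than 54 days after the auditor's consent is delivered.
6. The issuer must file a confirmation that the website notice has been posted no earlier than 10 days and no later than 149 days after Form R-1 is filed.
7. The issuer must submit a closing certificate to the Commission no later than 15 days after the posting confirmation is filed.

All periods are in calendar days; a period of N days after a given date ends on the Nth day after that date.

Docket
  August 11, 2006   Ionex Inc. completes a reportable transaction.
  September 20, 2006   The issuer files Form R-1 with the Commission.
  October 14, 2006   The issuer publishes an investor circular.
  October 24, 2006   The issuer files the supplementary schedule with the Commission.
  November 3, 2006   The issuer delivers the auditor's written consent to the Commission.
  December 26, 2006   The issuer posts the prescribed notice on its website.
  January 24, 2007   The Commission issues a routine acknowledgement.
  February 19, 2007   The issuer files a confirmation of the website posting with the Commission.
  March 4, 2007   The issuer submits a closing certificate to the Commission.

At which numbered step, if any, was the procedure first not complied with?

(1) the permitted window runs from August 11, 2006 + 14 = August 25, 2006 to August 11, 2006 + 41 = September 21, 2006; done September 20, 2006 — within the window.
(2) the permitted window runs from September 20, 2006 + 6 = September 26, 2006 to September 20, 2006 + 31 = October 21, 2006; done October 14, 2006 — within the window.
(3) due by October 14, 2006 + 12 days = October 26, 2006; October 24, 2006 is within that limit.
(4) permitted from October 24, 2006 + 7 days = October 31, 2006 onward; done November 3, 2006, after the minimum wait.
(5) the permitted window runs from November 3, 2006 + 9 = November 12, 2006 to November 3, 2006 + 54 = December 27, 2006; done December 26, 2006, which is between those dates.
(6) the permitted window runs from September 20, 2006 + 10 = September 30, 2006 to September 20, 2006 + 149 = February 16, 2007; February 19, 2007 is 3 days past the end of the window.

Step 6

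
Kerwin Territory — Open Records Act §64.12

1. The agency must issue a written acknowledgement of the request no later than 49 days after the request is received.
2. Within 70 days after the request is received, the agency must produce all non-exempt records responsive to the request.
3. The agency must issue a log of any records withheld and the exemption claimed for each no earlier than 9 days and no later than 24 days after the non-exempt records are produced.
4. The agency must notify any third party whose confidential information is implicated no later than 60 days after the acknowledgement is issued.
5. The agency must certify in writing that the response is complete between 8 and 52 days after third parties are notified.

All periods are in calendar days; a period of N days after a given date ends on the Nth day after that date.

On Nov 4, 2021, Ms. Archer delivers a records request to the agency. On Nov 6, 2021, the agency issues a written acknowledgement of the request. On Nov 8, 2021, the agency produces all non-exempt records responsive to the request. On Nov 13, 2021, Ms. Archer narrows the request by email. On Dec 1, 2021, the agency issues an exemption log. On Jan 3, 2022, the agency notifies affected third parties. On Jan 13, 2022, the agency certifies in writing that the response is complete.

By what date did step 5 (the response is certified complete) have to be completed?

Feb 24, 2022

Step 5 runs from Jan 3, 2022, when third parties are notified. The window is 8–52 days after Jan 3, 2022; it closes on Feb 24, 2022.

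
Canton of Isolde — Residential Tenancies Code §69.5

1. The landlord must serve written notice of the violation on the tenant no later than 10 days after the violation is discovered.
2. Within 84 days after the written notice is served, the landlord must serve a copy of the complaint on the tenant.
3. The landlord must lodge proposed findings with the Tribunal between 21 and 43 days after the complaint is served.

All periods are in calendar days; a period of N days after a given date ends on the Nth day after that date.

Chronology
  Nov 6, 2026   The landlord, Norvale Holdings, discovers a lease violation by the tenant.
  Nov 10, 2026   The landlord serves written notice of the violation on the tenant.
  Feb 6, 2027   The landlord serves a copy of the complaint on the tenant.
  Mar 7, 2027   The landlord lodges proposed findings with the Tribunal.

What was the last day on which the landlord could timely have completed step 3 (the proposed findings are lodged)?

Mar 21, 2027

Step 3 runs from Feb 6, 2027, when the complaint is served. The window is 21–43 days after Feb 6, 2027; it closes on Mar 21, 2027.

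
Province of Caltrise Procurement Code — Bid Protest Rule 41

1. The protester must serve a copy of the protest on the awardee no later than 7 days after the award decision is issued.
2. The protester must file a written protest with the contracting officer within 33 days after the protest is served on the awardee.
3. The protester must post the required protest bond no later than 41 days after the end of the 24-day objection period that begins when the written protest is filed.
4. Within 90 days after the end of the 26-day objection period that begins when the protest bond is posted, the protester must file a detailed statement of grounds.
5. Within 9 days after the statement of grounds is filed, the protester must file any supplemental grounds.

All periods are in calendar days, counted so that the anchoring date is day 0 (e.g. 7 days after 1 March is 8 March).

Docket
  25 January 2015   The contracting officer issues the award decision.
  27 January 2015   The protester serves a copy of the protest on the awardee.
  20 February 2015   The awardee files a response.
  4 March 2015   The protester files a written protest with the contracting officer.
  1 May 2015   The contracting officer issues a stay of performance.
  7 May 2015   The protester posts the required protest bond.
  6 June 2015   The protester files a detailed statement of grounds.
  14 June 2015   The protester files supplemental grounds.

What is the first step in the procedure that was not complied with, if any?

Step 1: 7 days after 25 January 2015 (when the award decision is issued) is 1 February 2015; done 27 January 2015 — timely.
Step 2: 33 days after 27 January 2015 (when the protest is served on the awardee) is 1 March 2015; done 4 March 2015 — 3 days late.
No need to go further; step 2 was not satisfied.

Step 2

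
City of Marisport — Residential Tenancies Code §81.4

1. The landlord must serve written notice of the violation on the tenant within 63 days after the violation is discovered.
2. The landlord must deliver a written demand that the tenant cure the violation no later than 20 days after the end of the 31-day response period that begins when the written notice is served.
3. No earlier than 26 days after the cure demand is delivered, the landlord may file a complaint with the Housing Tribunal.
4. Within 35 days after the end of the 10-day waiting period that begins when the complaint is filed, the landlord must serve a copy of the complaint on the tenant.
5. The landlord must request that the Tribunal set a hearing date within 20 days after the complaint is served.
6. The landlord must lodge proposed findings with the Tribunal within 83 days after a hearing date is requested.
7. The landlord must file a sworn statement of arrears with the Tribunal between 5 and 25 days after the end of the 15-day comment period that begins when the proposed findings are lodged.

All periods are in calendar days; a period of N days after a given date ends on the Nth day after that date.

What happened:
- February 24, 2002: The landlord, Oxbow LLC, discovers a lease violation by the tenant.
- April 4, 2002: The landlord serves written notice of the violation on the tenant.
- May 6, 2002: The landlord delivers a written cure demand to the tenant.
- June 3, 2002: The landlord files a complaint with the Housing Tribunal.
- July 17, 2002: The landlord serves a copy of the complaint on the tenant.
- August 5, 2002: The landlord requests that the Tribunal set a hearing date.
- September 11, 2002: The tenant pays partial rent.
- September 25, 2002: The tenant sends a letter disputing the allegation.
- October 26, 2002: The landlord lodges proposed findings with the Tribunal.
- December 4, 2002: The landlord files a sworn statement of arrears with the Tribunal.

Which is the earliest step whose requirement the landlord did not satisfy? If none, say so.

Step 1: 63 days after February 24, 2002 (when the violation is discovered) is April 28, 2002; April 4, 2002 is within that limit.
Step 2: 20 days after May 5, 2002 (end of the 31-day response period, which began when the written notice is served on April 4, 2002) is May 25, 2002; completed May 6, 2002, before the deadline.
Step 3: the earliest permitted date is 26 days after May 6, 2002 (when the cure demand is delivered), i.e. June 1, 2002; done June 3, 2002, after the minimum wait.
Step 4: 35 days after June 13, 2002 (end of the 10-day waiting period, which began when the complaint is filed on June 3, 2002) is July 18, 2002; completed July 17, 2002, before the deadline.
Step 5: 20 days after July 17, 2002 (when the complaint is served) is August 6, 2002; done August 5, 2002 — timely.
Step 6: 83 days after August 5, 2002 (when a hearing date is requested) is October 27, 2002; completed October 26, 2002, before the deadline.
Step 7: the window is 5–25 days after November 10, 2002 (end of the 15-day comment period, which began when the proposed findings are lodged on October 26, 2002), so November 15, 2002 through December 5, 2002; done December 4, 2002, which is between those dates.

None — every step was satisfied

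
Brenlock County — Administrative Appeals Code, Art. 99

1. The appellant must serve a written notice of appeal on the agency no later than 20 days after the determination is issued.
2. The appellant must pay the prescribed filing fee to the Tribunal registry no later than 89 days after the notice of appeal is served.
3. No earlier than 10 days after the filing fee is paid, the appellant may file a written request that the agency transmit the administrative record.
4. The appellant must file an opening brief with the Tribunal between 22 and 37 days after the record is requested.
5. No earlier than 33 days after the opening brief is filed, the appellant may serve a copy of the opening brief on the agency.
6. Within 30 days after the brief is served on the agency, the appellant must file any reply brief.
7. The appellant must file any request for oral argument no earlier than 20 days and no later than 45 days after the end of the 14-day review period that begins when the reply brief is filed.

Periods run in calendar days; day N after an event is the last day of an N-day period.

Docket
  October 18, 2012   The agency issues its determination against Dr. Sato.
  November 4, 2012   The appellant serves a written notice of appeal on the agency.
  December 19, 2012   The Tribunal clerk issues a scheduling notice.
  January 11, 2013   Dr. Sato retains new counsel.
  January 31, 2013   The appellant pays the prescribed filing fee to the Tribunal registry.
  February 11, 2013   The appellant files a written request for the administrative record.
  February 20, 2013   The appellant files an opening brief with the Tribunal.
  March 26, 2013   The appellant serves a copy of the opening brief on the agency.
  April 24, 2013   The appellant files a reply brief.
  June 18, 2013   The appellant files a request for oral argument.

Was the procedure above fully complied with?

No

Step 1: 20 days after October 18, 2012 (when the determination is issued) is November 7, 2012; November 4, 2012 is within that limit.
Step 2: 89 days after November 4, 2012 (when the notice of appeal is served) is February 1, 2013; done January 31, 2013 — timely.
Step 3: the earliest permitted date is 10 days after January 31, 2013 (when the filing fee is paid), i.e. February 10, 2013; done February 11, 2013 — permitted.
Step 4: the window is 22–37 days after February 11, 2013 (when the record is requested), so March 5, 2013 through March 20, 2013; February 20, 2013 is 13 days too early.
The procedure was therefore not followed at step 4.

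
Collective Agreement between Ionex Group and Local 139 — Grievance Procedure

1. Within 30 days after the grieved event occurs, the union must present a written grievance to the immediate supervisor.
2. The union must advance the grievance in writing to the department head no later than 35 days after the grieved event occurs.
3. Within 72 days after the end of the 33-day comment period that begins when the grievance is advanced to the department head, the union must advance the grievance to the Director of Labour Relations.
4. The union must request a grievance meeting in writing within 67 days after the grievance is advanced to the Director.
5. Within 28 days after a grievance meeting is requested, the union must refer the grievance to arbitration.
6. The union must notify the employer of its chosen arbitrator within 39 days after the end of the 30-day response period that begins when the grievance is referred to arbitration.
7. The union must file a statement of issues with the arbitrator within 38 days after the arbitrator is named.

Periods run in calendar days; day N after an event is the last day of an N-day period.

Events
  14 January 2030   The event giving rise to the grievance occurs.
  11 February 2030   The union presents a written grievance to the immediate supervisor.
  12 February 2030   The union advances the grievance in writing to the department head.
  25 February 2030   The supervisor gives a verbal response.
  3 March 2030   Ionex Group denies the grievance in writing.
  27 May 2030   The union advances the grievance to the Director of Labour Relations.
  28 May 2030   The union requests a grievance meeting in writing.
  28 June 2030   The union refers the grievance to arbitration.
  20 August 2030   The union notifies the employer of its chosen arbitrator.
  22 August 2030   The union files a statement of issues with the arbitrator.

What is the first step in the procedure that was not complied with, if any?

Step 1 — counting 30 days from 14 January 2030 (when the grieved event occurs) gives a deadline of 13 February 2030; done 11 February 2030 — timely.
Step 2 — counting 35 days from 14 January 2030 (when the grieved event occurs) gives a deadline of 18 February 2030; completed 12 February 2030, before the deadline.
Step 3 — counting 72 days from 17 March 2030 (end of the 33-day comment period, which began when the grievance is advanced to the department head on 12 February 2030) gives a deadline of 28 May 2030; 27 May 2030 is within that limit.
Step 4 — counting 67 days from 27 May 2030 (when the grievance is advanced to the Director) gives a deadline of 2 August 2030; completed 28 May 2030, before the deadline.
Step 5 — counting 28 days from 28 May 2030 (when a grievance meeting is requested) gives a deadline of 25 June 2030; done 28 June 2030 — 3 days late.
The analysis stops there.

Step 5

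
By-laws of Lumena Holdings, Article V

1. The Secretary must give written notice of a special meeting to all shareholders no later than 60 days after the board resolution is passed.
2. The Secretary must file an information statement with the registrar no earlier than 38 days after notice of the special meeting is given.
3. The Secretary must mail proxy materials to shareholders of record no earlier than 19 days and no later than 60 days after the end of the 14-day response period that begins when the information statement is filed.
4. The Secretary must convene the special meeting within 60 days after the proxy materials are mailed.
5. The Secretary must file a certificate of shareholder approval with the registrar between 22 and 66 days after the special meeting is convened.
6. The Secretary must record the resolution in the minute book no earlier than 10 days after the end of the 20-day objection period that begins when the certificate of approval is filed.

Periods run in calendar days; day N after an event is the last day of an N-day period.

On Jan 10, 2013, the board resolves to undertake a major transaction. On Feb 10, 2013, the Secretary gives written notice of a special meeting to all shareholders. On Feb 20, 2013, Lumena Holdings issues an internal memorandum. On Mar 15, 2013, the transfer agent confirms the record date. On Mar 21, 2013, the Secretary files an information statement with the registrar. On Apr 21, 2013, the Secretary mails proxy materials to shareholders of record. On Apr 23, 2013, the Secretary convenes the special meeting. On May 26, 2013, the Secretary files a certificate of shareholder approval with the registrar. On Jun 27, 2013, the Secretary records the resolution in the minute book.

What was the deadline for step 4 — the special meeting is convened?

Jun 20, 2013

Step 4 runs from Apr 21, 2013, when the proxy materials are mailed. 60 days after Apr 21, 2013 is Jun 20, 2013.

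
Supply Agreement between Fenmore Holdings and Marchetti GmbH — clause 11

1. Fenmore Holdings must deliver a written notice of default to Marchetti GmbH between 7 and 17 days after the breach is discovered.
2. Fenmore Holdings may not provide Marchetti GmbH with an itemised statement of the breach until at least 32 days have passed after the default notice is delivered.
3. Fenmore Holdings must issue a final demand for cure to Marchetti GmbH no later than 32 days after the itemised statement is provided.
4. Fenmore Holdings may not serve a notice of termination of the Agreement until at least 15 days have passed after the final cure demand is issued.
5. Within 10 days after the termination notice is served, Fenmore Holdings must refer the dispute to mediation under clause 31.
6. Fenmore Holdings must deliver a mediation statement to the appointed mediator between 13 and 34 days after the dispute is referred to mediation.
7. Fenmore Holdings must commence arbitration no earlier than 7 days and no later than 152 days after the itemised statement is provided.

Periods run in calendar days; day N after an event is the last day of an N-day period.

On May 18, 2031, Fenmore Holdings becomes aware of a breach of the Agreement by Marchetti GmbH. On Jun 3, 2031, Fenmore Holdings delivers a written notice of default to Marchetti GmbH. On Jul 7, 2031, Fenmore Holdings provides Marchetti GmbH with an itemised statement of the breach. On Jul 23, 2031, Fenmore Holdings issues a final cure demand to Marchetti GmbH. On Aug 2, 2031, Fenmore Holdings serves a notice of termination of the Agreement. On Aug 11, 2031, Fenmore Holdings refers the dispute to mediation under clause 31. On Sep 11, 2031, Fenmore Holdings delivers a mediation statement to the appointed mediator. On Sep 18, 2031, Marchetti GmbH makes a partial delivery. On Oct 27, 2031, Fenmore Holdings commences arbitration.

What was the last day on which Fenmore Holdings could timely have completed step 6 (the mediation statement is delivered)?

Step 6 runs from Aug 11, 2031, when the dispute is referred to mediation. The window is 13–34 days after Aug 11, 2031; it closes on Sep 14, 2031.

Sep 14, 2031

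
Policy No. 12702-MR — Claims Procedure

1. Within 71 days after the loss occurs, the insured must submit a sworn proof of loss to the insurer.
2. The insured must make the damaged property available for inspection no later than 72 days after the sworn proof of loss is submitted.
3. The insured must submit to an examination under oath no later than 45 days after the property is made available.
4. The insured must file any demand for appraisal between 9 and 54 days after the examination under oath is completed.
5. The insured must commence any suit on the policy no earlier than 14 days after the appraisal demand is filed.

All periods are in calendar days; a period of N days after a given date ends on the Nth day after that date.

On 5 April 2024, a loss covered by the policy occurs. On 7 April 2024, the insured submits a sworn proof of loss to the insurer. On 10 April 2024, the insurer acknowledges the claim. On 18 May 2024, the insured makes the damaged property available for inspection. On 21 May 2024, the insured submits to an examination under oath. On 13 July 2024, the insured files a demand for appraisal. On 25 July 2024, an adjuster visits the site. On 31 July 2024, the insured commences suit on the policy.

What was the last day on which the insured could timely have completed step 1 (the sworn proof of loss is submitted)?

Step 1 runs from 5 April 2024, when the loss occurs. 71 days after 5 April 2024 is 15 June 2024.

15 June 2024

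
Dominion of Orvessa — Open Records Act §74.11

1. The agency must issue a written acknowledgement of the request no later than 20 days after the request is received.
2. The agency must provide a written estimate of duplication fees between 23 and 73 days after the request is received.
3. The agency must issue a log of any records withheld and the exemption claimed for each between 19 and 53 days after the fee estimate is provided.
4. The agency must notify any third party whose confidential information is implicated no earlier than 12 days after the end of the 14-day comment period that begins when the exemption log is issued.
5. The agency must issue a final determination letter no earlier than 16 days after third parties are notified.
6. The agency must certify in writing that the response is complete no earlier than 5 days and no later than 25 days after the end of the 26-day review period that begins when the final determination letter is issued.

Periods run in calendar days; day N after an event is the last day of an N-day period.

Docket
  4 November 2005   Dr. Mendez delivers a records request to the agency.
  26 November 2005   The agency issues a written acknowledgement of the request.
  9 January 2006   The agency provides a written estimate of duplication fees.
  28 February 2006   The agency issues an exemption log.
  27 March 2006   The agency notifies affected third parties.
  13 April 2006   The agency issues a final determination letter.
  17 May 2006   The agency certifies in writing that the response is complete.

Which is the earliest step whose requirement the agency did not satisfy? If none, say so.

Step 1

(1) due by 4 November 2005 + 20 days = 24 November 2005; 26 November 2005 misses that deadline by 2 days.
No need to go further; step 1 was not satisfied.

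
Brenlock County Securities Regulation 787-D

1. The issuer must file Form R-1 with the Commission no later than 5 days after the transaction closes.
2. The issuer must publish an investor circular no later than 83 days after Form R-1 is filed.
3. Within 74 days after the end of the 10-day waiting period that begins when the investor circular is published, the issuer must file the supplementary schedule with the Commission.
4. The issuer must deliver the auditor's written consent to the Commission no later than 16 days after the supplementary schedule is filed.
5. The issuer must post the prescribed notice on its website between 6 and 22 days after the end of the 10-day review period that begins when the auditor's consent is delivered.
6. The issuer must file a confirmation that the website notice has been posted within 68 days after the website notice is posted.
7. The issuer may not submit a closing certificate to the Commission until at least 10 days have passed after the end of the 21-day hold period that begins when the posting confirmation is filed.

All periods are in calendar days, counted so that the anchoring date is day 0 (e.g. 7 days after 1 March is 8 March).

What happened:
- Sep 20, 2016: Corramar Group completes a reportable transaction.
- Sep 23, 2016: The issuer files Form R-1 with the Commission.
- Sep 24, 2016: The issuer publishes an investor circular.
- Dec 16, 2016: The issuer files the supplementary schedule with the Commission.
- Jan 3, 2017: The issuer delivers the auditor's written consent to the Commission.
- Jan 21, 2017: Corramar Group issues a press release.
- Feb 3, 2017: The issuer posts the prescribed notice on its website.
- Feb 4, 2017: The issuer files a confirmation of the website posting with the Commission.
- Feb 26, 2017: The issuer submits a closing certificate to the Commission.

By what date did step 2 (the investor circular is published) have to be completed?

Dec 15, 2016

Step 2 runs from Sep 23, 2016, when Form R-1 is filed. 83 days after Sep 23, 2016 is Dec 15, 2016.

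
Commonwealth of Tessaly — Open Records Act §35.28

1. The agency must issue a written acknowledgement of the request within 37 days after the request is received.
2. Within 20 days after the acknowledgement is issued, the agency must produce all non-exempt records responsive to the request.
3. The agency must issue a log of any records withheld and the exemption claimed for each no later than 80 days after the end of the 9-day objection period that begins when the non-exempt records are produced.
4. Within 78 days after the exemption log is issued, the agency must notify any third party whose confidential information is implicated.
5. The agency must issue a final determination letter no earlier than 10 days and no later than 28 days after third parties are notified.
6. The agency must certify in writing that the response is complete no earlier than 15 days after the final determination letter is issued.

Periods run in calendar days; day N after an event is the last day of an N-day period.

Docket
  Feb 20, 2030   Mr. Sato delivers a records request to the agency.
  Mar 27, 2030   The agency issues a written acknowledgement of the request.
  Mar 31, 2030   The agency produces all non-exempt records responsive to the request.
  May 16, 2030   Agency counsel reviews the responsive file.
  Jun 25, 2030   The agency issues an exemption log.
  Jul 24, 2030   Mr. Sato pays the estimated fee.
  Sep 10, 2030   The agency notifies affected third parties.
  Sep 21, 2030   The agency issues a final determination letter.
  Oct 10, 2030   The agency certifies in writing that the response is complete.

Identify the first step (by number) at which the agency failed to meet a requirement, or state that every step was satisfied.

(1) due by Feb 20, 2030 + 37 days = Mar 29, 2030; done Mar 27, 2030 — timely.
(2) due by Mar 27, 2030 + 20 days = Apr 16, 2030; Mar 31, 2030 is within that limit.
(3) due by Apr 9, 2030 + 80 days = Jun 28, 2030; done Jun 25, 2030 — timely.
(4) due by Jun 25, 2030 + 78 days = Sep 11, 2030; completed Sep 10, 2030, before the deadline.
(5) the permitted window runs from Sep 10, 2030 + 10 = Sep 20, 2030 to Sep 10, 2030 + 28 = Oct 8, 2030; Sep 21, 2030 falls inside that range.
(6) permitted from Sep 21, 2030 + 15 days = Oct 6, 2030 onward; done Oct 10, 2030 — permitted.

None — every step was satisfied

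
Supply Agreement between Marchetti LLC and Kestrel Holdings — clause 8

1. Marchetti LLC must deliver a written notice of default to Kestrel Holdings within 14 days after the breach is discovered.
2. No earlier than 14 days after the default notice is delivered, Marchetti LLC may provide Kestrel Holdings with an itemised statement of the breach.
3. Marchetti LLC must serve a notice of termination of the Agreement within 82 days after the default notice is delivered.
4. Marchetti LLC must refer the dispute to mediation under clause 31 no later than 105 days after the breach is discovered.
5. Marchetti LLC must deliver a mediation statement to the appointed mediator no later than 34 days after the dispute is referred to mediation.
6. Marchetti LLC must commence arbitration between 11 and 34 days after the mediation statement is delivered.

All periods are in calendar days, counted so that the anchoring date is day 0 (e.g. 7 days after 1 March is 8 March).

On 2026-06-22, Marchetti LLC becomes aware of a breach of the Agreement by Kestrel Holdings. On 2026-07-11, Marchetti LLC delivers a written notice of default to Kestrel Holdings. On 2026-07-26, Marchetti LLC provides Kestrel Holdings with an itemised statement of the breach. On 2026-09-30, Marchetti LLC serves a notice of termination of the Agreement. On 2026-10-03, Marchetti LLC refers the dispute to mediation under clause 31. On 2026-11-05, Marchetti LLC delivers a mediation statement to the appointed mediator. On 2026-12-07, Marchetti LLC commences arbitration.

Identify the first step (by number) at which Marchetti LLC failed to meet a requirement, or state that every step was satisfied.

Step 1: 14 days after 2026-06-22 (when the breach is discovered) is 2026-07-06; not done until 2026-07-11, 5 days after the deadline.

Step 1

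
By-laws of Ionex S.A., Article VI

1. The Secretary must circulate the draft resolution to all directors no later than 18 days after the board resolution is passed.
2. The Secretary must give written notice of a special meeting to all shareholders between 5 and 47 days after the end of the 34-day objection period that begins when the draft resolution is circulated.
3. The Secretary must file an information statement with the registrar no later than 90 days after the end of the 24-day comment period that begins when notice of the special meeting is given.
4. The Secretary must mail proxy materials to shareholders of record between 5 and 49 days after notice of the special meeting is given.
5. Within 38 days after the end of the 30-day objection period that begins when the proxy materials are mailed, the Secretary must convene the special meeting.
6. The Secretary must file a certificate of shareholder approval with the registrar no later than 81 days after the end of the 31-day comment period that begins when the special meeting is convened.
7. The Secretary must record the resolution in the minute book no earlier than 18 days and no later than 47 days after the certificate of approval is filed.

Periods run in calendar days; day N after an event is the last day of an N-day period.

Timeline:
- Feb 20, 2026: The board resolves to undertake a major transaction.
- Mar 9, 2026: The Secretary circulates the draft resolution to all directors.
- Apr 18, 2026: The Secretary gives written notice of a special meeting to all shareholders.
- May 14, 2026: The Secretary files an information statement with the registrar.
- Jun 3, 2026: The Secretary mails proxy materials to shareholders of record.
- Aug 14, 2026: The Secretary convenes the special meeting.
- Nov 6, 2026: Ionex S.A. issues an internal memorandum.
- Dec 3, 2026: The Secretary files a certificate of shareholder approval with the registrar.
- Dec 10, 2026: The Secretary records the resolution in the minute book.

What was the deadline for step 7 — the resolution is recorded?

Jan 19, 2027

Step 7 runs from Dec 3, 2026, when the certificate of approval is filed. The window is 18–47 days after Dec 3, 2026; it closes on Jan 19, 2027.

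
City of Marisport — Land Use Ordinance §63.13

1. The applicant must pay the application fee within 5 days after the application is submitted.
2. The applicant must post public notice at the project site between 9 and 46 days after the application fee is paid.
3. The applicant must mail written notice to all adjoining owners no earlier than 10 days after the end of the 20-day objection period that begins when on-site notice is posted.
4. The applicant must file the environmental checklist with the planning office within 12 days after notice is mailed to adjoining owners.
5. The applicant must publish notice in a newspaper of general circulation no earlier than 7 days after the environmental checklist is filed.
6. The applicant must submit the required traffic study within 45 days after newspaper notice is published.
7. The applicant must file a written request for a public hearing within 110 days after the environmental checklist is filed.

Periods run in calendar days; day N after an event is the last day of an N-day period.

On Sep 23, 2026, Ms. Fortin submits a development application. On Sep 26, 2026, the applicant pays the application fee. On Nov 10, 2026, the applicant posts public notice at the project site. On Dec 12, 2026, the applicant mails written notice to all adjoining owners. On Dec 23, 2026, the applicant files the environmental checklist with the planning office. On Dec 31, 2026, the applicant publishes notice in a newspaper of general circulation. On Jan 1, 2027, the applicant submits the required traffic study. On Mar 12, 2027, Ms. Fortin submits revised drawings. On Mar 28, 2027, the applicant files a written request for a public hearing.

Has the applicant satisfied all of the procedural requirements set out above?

Step 1: 5 days after Sep 23, 2026 (when the application is submitted) is Sep 28, 2026; Sep 26, 2026 is within that limit.
Step 2: the window is 9–46 days after Sep 26, 2026 (when the application fee is paid), so Oct 5, 2026 through Nov 11, 2026; done Nov 10, 2026 — within the window.
Step 3: the earliest permitted date is 10 days after Nov 30, 2026 (end of the 20-day objection period, which began when on-site notice is posted on Nov 10, 2026), i.e. Dec 10, 2026; done Dec 12, 2026 — permitted.
Step 4: 12 days after Dec 12, 2026 (when notice is mailed to adjoining owners) is Dec 24, 2026; Dec 23, 2026 is within that limit.
Step 5: the earliest permitted date is 7 days after Dec 23, 2026 (when the environmental checklist is filed), i.e. Dec 30, 2026; done Dec 31, 2026, after the minimum wait.
Step 6: 45 days after Dec 31, 2026 (when newspaper notice is published) is Feb 14, 2027; Jan 1, 2027 is within that limit.
Step 7: 110 days after Dec 23, 2026 (when the environmental checklist is filed) is Apr 12, 2027; done Mar 28, 2027 — timely.

Yes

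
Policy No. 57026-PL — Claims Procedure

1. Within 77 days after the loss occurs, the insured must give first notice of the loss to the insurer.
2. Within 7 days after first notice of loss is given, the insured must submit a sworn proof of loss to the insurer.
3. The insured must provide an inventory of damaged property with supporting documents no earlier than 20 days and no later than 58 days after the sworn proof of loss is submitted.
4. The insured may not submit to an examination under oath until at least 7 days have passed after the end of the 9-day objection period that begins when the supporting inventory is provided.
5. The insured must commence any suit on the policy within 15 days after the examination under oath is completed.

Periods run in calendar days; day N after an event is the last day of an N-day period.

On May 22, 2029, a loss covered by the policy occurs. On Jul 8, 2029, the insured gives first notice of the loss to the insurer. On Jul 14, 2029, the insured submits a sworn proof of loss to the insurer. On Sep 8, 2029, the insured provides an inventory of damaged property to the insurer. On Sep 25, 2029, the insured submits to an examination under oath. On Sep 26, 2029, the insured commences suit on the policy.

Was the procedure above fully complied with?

Yes

Step 1: 77 days after May 22, 2029 (when the loss occurs) is Aug 7, 2029; done Jul 8, 2029 — timely.
Step 2: 7 days after Jul 8, 2029 (when first notice of loss is given) is Jul 15, 2029; Jul 14, 2029 is within that limit.
Step 3: the window is 20–58 days after Jul 14, 2029 (when the sworn proof of loss is submitted), so Aug 3, 2029 through Sep 10, 2029; done Sep 8, 2029, which is between those dates.
Step 4: the earliest permitted date is 7 days after Sep 17, 2029 (end of the 9-day objection period, which began when the supporting inventory is provided on Sep 8, 2029), i.e. Sep 24, 2029; done Sep 25, 2029, after the minimum wait.
Step 5: 15 days after Sep 25, 2029 (when the examination under oath is completed) is Oct 10, 2029; Sep 26, 2029 is within that limit.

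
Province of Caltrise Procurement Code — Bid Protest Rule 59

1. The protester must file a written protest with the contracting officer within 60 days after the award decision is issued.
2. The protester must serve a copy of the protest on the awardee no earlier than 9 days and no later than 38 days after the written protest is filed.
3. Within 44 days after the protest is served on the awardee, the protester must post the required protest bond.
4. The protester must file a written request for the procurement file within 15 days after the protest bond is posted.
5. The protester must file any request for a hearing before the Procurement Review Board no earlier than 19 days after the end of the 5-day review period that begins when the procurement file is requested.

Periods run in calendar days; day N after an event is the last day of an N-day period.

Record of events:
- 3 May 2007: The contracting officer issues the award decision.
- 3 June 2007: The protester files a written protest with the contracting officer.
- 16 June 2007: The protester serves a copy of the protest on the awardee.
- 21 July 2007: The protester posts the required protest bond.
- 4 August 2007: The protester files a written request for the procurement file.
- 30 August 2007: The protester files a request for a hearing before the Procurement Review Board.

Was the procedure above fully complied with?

Yes

(1) due by 3 May 2007 + 60 days = 2 July 2007; done 3 June 2007 — timely.
(2) the permitted window runs from 3 June 2007 + 9 = 12 June 2007 to 3 June 2007 + 38 = 11 July 2007; done 16 June 2007, which is between those dates.
(3) due by 16 June 2007 + 44 days = 30 July 2007; 21 July 2007 is within that limit.
(4) due by 21 July 2007 + 15 days = 5 August 2007; 4 August 2007 is within that limit.
(5) permitted from 9 August 2007 + 19 days = 28 August 2007 onward; 30 August 2007 is on or after that date.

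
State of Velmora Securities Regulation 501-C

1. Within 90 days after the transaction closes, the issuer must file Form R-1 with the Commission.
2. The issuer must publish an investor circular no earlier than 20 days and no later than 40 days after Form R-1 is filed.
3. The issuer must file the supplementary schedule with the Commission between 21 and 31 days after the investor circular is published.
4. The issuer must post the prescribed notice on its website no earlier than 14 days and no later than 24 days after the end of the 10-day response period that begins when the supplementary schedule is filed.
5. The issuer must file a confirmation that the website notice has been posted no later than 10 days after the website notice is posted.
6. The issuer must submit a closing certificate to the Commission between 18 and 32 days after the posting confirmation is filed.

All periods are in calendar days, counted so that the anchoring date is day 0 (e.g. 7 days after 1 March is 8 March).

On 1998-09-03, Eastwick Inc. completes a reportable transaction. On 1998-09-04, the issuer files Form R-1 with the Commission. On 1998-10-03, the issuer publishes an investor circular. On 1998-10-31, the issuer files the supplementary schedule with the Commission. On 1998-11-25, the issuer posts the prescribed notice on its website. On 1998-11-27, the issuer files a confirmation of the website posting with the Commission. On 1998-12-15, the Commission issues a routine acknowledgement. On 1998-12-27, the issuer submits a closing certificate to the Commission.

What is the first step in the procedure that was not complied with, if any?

None — every step was satisfied

(1) due by 1998-09-03 + 90 days = 1998-12-02; completed 1998-09-04, before the deadline.
(2) the permitted window runs from 1998-09-04 + 20 = 1998-09-24 to 1998-09-04 + 40 = 1998-10-14; done 1998-10-03 — within the window.
(3) the permitted window runs from 1998-10-03 + 21 = 1998-10-24 to 1998-10-03 + 31 = 1998-11-03; 1998-10-31 falls inside that range.
(4) the permitted window runs from 1998-11-10 + 14 = 1998-11-24 to 1998-11-10 + 24 = 1998-12-04; done 1998-11-25 — within the window.
(5) due by 1998-11-25 + 10 days = 1998-12-05; completed 1998-11-27, before the deadline.
(6) the permitted window runs from 1998-11-27 + 18 = 1998-12-15 to 1998-11-27 + 32 = 1998-12-29; done 1998-12-27, which is between those dates.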